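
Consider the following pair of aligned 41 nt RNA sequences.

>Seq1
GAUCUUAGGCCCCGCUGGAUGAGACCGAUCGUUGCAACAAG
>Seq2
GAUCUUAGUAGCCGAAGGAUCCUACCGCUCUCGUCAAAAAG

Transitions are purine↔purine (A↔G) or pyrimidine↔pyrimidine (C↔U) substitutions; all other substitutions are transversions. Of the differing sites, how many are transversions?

13

Mismatches occur at site 9 (G→U, transversion), site 10 (C→A, transversion), site 11 (C→G, transversion), site 15 (C→A, transversion), site 16 (U→A, transversion), site 21 (G→C, transversion), site 22 (A→C, transversion), site 23 (G→U, transversion), site 28 (A→C, transversion), site 31 (G→U, transversion), site 32 (U→C, transition), site 33 (U→G, transversion), site 34 (G→U, transversion), site 38 (C→A, transversion).
Of the 14 differences, 1 transition and 13 transversions, so the answer is 13.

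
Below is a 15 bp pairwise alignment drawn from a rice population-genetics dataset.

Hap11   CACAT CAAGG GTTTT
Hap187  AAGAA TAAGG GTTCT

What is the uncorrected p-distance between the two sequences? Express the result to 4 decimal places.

0.3333

The sequences differ at positions 1 (C/A), 3 (C/G), 5 (T/A), 6 (C/T), 14 (T/C).
There are 5 differences over 15 sites, so p = 5/15 = 0.3333.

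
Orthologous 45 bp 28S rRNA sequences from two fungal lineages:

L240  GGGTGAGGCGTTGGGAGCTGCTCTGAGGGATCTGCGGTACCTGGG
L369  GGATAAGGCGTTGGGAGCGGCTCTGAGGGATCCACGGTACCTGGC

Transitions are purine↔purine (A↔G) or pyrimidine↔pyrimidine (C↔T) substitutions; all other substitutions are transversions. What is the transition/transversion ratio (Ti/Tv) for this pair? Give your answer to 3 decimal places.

Differing sites — 3:G/A (Ti); 5:G/A (Ti); 19:T/G (Tv); 33:T/C (Ti); 34:G/A (Ti); 45:G/C (Tv).
Of the 6 differences, 4 transitions and 2 transversions, so Ti/Tv = 4/2 = 2.000.

2.000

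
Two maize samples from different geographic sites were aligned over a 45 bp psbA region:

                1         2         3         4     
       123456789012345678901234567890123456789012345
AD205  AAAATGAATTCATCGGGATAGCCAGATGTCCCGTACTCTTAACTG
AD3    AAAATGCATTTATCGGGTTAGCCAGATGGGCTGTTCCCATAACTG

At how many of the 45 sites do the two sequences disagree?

The sequences differ at positions 7 (A/C), 11 (C/T), 18 (A/T), 29 (T/G), 30 (C/G), 32 (C/T), 35 (A/T), 37 (T/C), 39 (T/A).
That gives 9 mismatches out of 45 aligned sites, so the Hamming distance is 9.

9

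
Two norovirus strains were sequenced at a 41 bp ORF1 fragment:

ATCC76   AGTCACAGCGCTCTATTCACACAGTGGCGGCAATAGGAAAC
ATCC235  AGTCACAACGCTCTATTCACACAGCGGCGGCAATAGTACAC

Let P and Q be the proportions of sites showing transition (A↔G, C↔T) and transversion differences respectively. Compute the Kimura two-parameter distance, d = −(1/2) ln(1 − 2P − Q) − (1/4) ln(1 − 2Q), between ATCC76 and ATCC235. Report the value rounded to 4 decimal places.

The sequences differ at positions 8 (G/A, transition), 25 (T/C, transition), 37 (G/T, transversion), 39 (A/C, transversion).
Of the 4 differences, 2 transitions and 2 transversions over 41 sites: P = 2/41 = 0.048780, Q = 2/41 = 0.048780.
d = −0.5·ln(0.853660) − 0.25·ln(0.902440) = −0.5·(-0.158222) − 0.25·(-0.102653) = 0.1048.

0.1048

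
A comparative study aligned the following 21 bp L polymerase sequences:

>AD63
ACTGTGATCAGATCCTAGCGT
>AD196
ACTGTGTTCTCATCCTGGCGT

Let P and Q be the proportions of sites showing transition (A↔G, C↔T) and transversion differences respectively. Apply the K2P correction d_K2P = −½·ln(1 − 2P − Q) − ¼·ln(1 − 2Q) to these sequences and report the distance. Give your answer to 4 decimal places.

0.2201

Mismatches occur at site 7 (A↔T, transversion), site 10 (A↔T, transversion), site 11 (G↔C, transversion), site 17 (A↔G, transition).
Of the 4 differences, 1 transition and 3 transversions over 21 sites: P = 1/21 = 0.047619, Q = 3/21 = 0.142857.
d = −0.5·ln(0.761905) − 0.25·ln(0.714286) = −0.5·(-0.271933) − 0.25·(-0.336472) = 0.2201.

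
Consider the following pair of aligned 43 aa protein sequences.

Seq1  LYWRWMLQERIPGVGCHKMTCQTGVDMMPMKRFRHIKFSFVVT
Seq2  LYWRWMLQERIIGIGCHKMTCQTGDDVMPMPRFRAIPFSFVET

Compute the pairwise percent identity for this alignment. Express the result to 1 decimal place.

Differing sites — 12:P/I; 14:V/I; 25:V/D; 27:M/V; 31:K/P; 35:H/A; 37:K/P; 42:V/E.
35 of the 43 sites match, so the percent identity is 35/43 × 100 = 81.4%.

81.4%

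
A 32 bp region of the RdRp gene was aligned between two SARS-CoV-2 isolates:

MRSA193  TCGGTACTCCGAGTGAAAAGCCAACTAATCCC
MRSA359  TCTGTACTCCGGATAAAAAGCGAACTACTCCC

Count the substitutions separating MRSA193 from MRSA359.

Mismatches occur at site 3 (G↔T), site 12 (A↔G), site 13 (G↔A), site 15 (G↔A), site 22 (C↔G), site 28 (A↔C).
That gives 6 mismatches out of 32 aligned sites, so the Hamming distance is 6.

6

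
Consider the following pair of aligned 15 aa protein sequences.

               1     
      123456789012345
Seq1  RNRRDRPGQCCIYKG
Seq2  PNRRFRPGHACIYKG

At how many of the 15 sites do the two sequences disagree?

Differing sites — 1:R/P; 5:D/F; 9:Q/H; 10:C/A.
That gives 4 mismatches out of 15 aligned sites, so the Hamming distance is 4.

4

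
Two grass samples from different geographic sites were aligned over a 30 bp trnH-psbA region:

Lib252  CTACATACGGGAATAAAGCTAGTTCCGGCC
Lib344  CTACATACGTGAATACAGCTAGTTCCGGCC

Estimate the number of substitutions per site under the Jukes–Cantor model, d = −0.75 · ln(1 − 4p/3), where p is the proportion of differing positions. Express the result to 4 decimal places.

0.0698

Differing sites — 10:G/T; 16:A/C.
p = 2/30 = 0.066667.
d = −0.75 · ln(1 − (4/3)·0.066667) = −0.75 · ln(0.911111) = −0.75 · (-0.093091) = 0.0698.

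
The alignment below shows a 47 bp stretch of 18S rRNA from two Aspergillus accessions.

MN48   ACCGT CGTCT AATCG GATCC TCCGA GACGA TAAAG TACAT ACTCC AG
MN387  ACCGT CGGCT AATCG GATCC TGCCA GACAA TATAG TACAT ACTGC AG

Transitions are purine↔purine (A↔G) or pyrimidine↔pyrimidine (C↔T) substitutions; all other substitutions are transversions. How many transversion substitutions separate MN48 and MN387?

The sequences differ at positions 8 (T/G, transversion), 22 (C/G, transversion), 24 (G/C, transversion), 29 (G/A, transition), 33 (A/T, transversion), 44 (C/G, transversion).
Of the 6 differences, 1 transition and 5 transversions, so the answer is 5.

5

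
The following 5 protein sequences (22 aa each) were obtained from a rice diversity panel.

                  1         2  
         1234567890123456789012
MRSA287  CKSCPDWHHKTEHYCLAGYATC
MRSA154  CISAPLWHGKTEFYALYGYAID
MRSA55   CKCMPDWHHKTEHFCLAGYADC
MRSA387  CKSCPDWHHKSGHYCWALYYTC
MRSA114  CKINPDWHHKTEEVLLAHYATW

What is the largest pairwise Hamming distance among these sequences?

Pairwise Hamming distances:
  MRSA287 vs MRSA154: 9
  MRSA287 vs MRSA55: 4
  MRSA287 vs MRSA387: 5
  MRSA287 vs MRSA114: 7
  MRSA154 vs MRSA55: 11
  MRSA154 vs MRSA387: 14
  MRSA154 vs MRSA114: 12
  MRSA55 vs MRSA387: 9
  MRSA55 vs MRSA114: 8
  MRSA387 vs MRSA114: 11
The largest is 14, between MRSA154 and MRSA387.

14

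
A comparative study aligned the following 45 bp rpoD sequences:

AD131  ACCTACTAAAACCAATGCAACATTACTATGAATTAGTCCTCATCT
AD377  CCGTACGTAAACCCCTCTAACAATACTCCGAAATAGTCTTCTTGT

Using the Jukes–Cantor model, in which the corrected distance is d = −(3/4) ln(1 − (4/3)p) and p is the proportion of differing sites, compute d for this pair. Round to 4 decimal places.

0.4408

Differing sites — 1:A/C; 3:C/G; 7:T/G; 8:A/T; 14:A/C; 15:A/C; 17:G/C; 18:C/T; 23:T/A; 28:A/C; 29:T/C; 33:T/A; 39:C/T; 42:A/T; 44:C/G.
p = 15/45 = 0.333333.
d = −0.75 · ln(1 − (4/3)·0.333333) = −0.75 · ln(0.555556) = −0.75 · (-0.587786) = 0.4408.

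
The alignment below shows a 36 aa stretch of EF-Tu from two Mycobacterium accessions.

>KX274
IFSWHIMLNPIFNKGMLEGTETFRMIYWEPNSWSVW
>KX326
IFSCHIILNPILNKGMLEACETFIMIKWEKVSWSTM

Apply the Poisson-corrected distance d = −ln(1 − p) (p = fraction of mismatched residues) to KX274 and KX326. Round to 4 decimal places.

0.3646

Differing sites — 4:W/C; 7:M/I; 12:F/L; 19:G/A; 20:T/C; 24:R/I; 27:Y/K; 30:P/K; 31:N/V; 35:V/T; 36:W/M.
p = 11/36 = 0.305556.
d = −ln(1 − 0.305556) = −ln(0.694444) = 0.3646.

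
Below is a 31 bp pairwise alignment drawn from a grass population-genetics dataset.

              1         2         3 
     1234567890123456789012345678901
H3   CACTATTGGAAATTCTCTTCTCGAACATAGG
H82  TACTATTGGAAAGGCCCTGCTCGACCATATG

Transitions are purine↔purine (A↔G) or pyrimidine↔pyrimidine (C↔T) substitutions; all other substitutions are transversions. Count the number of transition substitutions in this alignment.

2

Differing sites — 1:C/T (Ti); 13:T/G (Tv); 14:T/G (Tv); 16:T/C (Ti); 19:T/G (Tv); 25:A/C (Tv); 30:G/T (Tv).
Of the 7 differences, 2 transitions and 5 transversions, so the answer is 2.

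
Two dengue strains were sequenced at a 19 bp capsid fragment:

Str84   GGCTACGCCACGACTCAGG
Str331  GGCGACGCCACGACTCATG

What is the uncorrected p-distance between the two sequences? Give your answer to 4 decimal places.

0.1053

The sequences differ at positions 4 (T/G), 18 (G/T).
There are 2 differences over 19 sites, so p = 2/19 = 0.1053.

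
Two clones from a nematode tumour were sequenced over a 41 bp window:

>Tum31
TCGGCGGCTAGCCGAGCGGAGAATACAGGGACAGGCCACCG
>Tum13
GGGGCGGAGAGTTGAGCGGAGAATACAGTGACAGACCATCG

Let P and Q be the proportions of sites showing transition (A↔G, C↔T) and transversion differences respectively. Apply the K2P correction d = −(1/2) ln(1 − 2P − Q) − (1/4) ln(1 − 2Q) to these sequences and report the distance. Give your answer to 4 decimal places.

0.2606

Differing sites — 1:T/G (Tv); 2:C/G (Tv); 8:C/A (Tv); 9:T/G (Tv); 12:C/T (Ti); 13:C/T (Ti); 29:G/T (Tv); 35:G/A (Ti); 39:C/T (Ti).
Of the 9 differences, 4 transitions and 5 transversions over 41 sites: P = 4/41 = 0.097561, Q = 5/41 = 0.121951.
d = −0.5·ln(0.682927) − 0.25·ln(0.756098) = −0.5·(-0.381367) − 0.25·(-0.279584) = 0.2606.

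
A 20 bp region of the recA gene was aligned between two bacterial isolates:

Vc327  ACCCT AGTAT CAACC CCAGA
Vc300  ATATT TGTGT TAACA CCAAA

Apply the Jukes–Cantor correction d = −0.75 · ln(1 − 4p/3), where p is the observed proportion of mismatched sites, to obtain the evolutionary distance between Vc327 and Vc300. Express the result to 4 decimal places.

The sequences differ at positions 2 (C/T), 3 (C/A), 4 (C/T), 6 (A/T), 9 (A/G), 11 (C/T), 15 (C/A), 19 (G/A).
p = 8/20 = 0.400000.
d = −0.75 · ln(1 − (4/3)·0.400000) = −0.75 · ln(0.466667) = −0.75 · (-0.762139) = 0.5716.

0.5716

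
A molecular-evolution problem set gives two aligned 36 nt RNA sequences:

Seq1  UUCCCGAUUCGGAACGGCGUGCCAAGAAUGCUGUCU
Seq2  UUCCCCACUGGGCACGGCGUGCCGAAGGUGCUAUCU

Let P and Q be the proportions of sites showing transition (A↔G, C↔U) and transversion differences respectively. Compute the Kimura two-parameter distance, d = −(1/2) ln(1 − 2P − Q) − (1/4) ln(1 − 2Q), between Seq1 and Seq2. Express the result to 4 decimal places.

The sequences differ at positions 6 (G/C, transversion), 8 (U/C, transition), 10 (C/G, transversion), 13 (A/C, transversion), 24 (A/G, transition), 26 (G/A, transition), 27 (A/G, transition), 28 (A/G, transition), 33 (G/A, transition).
Of the 9 differences, 6 transitions and 3 transversions over 36 sites: P = 6/36 = 0.166667, Q = 3/36 = 0.083333.
d = −0.5·ln(0.583333) − 0.25·ln(0.833334) = −0.5·(-0.538997) − 0.25·(-0.182321) = 0.3151.

0.3151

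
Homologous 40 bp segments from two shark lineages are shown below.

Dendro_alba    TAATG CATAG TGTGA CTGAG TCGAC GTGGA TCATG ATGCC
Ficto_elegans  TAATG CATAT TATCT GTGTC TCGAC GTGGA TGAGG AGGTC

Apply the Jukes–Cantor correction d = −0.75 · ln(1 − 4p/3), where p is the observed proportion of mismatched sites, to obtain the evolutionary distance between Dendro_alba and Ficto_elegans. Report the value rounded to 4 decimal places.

Differing sites — 10:G/T; 12:G/A; 14:G/C; 15:A/T; 16:C/G; 19:A/T; 20:G/C; 32:C/G; 34:T/G; 37:T/G; 39:C/T.
p = 11/40 = 0.275000.
d = −0.75 · ln(1 − (4/3)·0.275000) = −0.75 · ln(0.633333) = −0.75 · (-0.456759) = 0.3426.

0.3426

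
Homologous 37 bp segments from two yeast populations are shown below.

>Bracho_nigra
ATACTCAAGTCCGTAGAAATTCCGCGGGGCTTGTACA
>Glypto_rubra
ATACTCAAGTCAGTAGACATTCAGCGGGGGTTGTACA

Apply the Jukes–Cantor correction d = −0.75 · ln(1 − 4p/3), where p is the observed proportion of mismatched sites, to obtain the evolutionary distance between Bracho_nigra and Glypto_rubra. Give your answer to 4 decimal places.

0.1167

Mismatches occur at site 12 (C↔A), site 18 (A↔C), site 23 (C↔A), site 30 (C↔G).
p = 4/37 = 0.108108.
d = −0.75 · ln(1 − (4/3)·0.108108) = −0.75 · ln(0.855856) = −0.75 · (-0.155653) = 0.1167.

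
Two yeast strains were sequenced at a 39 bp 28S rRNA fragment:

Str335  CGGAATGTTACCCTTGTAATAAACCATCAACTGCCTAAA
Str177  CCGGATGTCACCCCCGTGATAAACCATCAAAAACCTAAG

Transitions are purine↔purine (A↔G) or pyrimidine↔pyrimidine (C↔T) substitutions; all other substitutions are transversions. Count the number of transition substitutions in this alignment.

7

The sequences differ at positions 2 (G/C, transversion), 4 (A/G, transition), 9 (T/C, transition), 14 (T/C, transition), 15 (T/C, transition), 18 (A/G, transition), 31 (C/A, transversion), 32 (T/A, transversion), 33 (G/A, transition), 39 (A/G, transition).
Of the 10 differences, 7 transitions and 3 transversions, so the answer is 7.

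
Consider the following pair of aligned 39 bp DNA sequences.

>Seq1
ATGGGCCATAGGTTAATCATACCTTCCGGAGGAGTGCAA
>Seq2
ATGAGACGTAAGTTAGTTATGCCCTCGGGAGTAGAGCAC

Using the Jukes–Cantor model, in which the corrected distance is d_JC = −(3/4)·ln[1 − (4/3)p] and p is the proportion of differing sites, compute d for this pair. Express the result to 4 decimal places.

0.3961

The sequences differ at positions 4 (G/A), 6 (C/A), 8 (A/G), 11 (G/A), 16 (A/G), 18 (C/T), 21 (A/G), 24 (T/C), 27 (C/G), 32 (G/T), 35 (T/A), 39 (A/C).
p = 12/39 = 0.307692.
d = −0.75 · ln(1 − (4/3)·0.307692) = −0.75 · ln(0.589744) = −0.75 · (-0.528067) = 0.3961.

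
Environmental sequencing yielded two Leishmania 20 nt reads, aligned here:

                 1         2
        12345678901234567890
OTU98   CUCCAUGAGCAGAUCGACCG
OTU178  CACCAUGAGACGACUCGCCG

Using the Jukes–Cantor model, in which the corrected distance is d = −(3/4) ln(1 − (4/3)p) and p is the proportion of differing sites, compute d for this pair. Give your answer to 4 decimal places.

0.4715

Mismatches occur at site 2 (U/A), site 10 (C/A), site 11 (A/C), site 14 (U/C), site 15 (C/U), site 16 (G/C), site 17 (A/G).
p = 7/20 = 0.350000.
d = −0.75 · ln(1 − (4/3)·0.350000) = −0.75 · ln(0.533333) = −0.75 · (-0.628609) = 0.4715.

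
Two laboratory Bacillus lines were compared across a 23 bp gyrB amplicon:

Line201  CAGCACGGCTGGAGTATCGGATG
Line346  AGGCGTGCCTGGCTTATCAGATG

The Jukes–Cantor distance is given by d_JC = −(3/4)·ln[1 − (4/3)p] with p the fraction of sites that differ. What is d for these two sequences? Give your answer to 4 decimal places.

Mismatches occur at site 1 (C/A), site 2 (A/G), site 5 (A/G), site 6 (C/T), site 8 (G/C), site 13 (A/C), site 14 (G/T), site 19 (G/A).
p = 8/23 = 0.347826.
d = −0.75 · ln(1 − (4/3)·0.347826) = −0.75 · ln(0.536232) = −0.75 · (-0.623188) = 0.4674.

0.4674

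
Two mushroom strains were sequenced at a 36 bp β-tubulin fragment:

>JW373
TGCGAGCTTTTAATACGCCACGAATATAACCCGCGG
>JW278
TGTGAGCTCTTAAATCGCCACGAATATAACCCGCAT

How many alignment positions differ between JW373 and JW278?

6

The sequences differ at positions 3 (C/T), 9 (T/C), 14 (T/A), 15 (A/T), 35 (G/A), 36 (G/T).
That gives 6 mismatches out of 36 aligned sites, so the Hamming distance is 6.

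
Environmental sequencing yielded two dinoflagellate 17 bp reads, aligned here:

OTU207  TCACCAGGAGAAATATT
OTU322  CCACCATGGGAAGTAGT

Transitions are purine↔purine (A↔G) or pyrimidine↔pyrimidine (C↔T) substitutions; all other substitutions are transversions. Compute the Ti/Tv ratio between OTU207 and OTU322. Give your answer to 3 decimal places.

1.500

The sequences differ at positions 1 (T/C, transition), 7 (G/T, transversion), 9 (A/G, transition), 13 (A/G, transition), 16 (T/G, transversion).
Of the 5 differences, 3 transitions and 2 transversions, so Ti/Tv = 3/2 = 1.500.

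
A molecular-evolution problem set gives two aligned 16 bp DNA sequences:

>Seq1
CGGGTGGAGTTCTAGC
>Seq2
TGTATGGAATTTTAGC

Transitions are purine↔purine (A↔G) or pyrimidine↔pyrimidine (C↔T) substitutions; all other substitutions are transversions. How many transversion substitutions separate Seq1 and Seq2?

1

Differing sites — 1:C/T (Ti); 3:G/T (Tv); 4:G/A (Ti); 9:G/A (Ti); 12:C/T (Ti).
Of the 5 differences, 4 transitions and 1 transversion, so the answer is 1.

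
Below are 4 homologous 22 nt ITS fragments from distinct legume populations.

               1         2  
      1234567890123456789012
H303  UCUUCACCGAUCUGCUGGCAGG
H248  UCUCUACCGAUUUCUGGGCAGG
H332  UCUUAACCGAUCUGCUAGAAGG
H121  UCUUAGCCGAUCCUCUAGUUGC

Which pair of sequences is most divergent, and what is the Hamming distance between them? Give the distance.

Pairwise Hamming distances:
  H303 vs H248: 6
  H303 vs H332: 3
  H303 vs H121: 8
  H248 vs H332: 8
  H248 vs H121: 12
  H332 vs H121: 6
The largest is 12, between H248 and H121.

12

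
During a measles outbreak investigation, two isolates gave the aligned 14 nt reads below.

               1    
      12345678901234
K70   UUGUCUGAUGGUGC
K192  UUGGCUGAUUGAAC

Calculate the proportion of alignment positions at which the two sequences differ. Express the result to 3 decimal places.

The sequences differ at positions 4 (U/G), 10 (G/U), 12 (U/A), 13 (G/A).
There are 4 differences over 14 sites, so p = 4/14 = 0.286.

0.286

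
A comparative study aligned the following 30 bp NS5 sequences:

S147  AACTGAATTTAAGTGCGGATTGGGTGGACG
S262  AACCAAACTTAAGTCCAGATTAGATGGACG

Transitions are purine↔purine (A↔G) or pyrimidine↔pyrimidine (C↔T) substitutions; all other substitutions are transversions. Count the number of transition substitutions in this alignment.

Differing sites — 4:T/C (Ti); 5:G/A (Ti); 8:T/C (Ti); 15:G/C (Tv); 17:G/A (Ti); 22:G/A (Ti); 24:G/A (Ti).
Of the 7 differences, 6 transitions and 1 transversion, so the answer is 6.

6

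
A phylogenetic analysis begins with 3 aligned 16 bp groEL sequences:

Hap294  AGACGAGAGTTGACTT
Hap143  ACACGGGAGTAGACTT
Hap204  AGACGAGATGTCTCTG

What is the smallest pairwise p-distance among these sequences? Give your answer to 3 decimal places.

0.188

Pairwise Hamming distances:
  Hap294 vs Hap143: 3
  Hap294 vs Hap204: 5
  Hap143 vs Hap204: 8
The smallest is 3 mismatches, between Hap294 and Hap143; p = 3/16 = 0.188.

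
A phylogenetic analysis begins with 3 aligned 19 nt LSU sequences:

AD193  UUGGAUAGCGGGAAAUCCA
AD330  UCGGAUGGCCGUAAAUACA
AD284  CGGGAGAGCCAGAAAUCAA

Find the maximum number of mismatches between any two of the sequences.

Pairwise Hamming distances:
  AD193 vs AD330: 5
  AD193 vs AD284: 6
  AD330 vs AD284: 8
The largest is 8, between AD330 and AD284.

8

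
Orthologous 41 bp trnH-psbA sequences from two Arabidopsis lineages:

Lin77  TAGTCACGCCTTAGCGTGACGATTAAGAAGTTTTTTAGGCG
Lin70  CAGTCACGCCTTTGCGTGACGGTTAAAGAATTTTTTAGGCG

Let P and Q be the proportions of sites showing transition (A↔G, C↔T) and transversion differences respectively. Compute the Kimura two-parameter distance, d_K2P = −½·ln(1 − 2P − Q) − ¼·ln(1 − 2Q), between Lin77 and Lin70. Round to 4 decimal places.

0.1687

The sequences differ at positions 1 (T/C, transition), 13 (A/T, transversion), 22 (A/G, transition), 27 (G/A, transition), 28 (A/G, transition), 30 (G/A, transition).
Of the 6 differences, 5 transitions and 1 transversion over 41 sites: P = 5/41 = 0.121951, Q = 1/41 = 0.024390.
d = −0.5·ln(0.731708) − 0.25·ln(0.951220) = −0.5·(-0.312374) − 0.25·(-0.050010) = 0.1687.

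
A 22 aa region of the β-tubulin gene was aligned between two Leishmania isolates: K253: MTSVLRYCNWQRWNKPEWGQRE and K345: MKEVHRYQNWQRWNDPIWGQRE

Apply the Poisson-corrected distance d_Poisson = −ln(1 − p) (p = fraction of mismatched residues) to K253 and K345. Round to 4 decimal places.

The sequences differ at positions 2 (T/K), 3 (S/E), 5 (L/H), 8 (C/Q), 15 (K/D), 17 (E/I).
p = 6/22 = 0.272727.
d = −ln(1 − 0.272727) = −ln(0.727273) = 0.3185.

0.3185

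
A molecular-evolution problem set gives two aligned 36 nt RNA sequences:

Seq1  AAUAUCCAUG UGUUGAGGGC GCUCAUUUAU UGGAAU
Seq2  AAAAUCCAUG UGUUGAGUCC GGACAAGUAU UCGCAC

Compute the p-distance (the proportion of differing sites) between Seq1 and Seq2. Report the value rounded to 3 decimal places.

Mismatches occur at site 3 (U/A), site 18 (G/U), site 19 (G/C), site 22 (C/G), site 23 (U/A), site 26 (U/A), site 27 (U/G), site 32 (G/C), site 34 (A/C), site 36 (U/C).
There are 10 differences over 36 sites, so p = 10/36 = 0.278.

0.278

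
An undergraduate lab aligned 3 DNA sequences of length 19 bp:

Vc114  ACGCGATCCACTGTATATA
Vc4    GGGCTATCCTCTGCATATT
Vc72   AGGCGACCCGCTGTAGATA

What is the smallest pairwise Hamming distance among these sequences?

4

Pairwise Hamming distances:
  Vc114 vs Vc4: 6
  Vc114 vs Vc72: 4
  Vc4 vs Vc72: 7
The smallest is 4, between Vc114 and Vc72.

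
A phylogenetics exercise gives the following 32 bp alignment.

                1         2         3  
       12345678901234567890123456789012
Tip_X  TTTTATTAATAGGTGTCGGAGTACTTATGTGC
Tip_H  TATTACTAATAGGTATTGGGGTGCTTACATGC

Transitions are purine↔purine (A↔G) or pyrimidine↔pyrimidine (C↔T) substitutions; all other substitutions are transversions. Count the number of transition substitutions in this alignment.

7

Mismatches occur at site 2 (T/A, transversion), site 6 (T/C, transition), site 15 (G/A, transition), site 17 (C/T, transition), site 20 (A/G, transition), site 23 (A/G, transition), site 28 (T/C, transition), site 29 (G/A, transition).
Of the 8 differences, 7 transitions and 1 transversion, so the answer is 7.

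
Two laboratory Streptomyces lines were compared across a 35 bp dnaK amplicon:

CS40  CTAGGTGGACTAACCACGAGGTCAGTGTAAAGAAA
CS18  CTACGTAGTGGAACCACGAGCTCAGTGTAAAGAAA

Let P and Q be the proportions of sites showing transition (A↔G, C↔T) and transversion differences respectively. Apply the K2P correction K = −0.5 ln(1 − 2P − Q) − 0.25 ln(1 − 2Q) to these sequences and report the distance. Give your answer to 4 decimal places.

0.1957

The sequences differ at positions 4 (G/C, transversion), 7 (G/A, transition), 9 (A/T, transversion), 10 (C/G, transversion), 11 (T/G, transversion), 21 (G/C, transversion).
Of the 6 differences, 1 transition and 5 transversions over 35 sites: P = 1/35 = 0.028571, Q = 5/35 = 0.142857.
d = −0.5·ln(0.800001) − 0.25·ln(0.714286) = −0.5·(-0.223142) − 0.25·(-0.336472) = 0.1957.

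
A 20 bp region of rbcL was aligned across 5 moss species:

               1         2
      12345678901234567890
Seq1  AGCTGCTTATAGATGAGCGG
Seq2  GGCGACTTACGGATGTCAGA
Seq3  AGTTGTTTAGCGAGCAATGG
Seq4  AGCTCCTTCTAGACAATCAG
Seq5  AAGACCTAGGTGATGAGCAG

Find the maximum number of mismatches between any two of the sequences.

Pairwise Hamming distances:
  Seq1 vs Seq2: 9
  Seq1 vs Seq3: 8
  Seq1 vs Seq4: 6
  Seq1 vs Seq5: 9
  Seq2 vs Seq3: 13
  Seq2 vs Seq4: 13
  Seq2 vs Seq5: 14
  Seq3 vs Seq4: 11
  Seq3 vs Seq5: 13
  Seq4 vs Seq5: 10
The largest is 14, between Seq2 and Seq5.

14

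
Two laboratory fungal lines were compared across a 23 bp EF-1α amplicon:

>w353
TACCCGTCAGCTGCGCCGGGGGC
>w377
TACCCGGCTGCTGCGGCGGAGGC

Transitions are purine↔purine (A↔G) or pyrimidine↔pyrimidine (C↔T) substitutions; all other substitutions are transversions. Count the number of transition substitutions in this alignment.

Differing sites — 7:T/G (Tv); 9:A/T (Tv); 16:C/G (Tv); 20:G/A (Ti).
Of the 4 differences, 1 transition and 3 transversions, so the answer is 1.

1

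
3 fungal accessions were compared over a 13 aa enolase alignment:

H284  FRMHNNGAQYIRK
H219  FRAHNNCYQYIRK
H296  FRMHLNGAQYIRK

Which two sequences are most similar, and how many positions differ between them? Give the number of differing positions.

Pairwise Hamming distances:
  H284 vs H219: 3
  H284 vs H296: 1
  H219 vs H296: 4
The smallest is 1, between H284 and H296.

1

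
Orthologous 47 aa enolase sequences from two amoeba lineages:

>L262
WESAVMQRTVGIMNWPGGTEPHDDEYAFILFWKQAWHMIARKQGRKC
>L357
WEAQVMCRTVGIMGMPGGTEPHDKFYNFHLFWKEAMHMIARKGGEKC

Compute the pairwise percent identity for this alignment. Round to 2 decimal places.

Differing sites — 3:S/A; 4:A/Q; 7:Q/C; 14:N/G; 15:W/M; 24:D/K; 25:E/F; 27:A/N; 29:I/H; 34:Q/E; 36:W/M; 43:Q/G; 45:R/E.
34 of the 47 sites match, so the percent identity is 34/47 × 100 = 72.34%.

72.34%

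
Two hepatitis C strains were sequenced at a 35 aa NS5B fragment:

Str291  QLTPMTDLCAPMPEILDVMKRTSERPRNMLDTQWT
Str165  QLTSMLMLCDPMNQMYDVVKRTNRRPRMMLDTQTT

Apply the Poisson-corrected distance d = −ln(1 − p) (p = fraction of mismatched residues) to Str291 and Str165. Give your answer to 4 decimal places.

0.4643

Differing sites — 4:P/S; 6:T/L; 7:D/M; 10:A/D; 13:P/N; 14:E/Q; 15:I/M; 16:L/Y; 19:M/V; 23:S/N; 24:E/R; 28:N/M; 34:W/T.
p = 13/35 = 0.371429.
d = −ln(1 − 0.371429) = −ln(0.628571) = 0.4643.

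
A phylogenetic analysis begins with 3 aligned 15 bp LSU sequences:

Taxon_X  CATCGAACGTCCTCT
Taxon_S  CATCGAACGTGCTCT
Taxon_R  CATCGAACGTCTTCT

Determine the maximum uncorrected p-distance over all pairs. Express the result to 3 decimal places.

Pairwise Hamming distances:
  Taxon_X vs Taxon_S: 1
  Taxon_X vs Taxon_R: 1
  Taxon_S vs Taxon_R: 2
The largest is 2 mismatches, between Taxon_S and Taxon_R; p = 2/15 = 0.133.

0.133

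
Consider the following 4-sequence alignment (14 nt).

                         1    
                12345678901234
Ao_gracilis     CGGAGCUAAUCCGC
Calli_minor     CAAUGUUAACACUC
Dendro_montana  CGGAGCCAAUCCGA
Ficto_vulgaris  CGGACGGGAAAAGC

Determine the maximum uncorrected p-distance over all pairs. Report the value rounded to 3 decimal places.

Pairwise Hamming distances:
  Ao_gracilis vs Calli_minor: 7
  Ao_gracilis vs Dendro_montana: 2
  Ao_gracilis vs Ficto_vulgaris: 7
  Calli_minor vs Dendro_montana: 9
  Calli_minor vs Ficto_vulgaris: 10
  Dendro_montana vs Ficto_vulgaris: 8
The largest is 10 mismatches, between Calli_minor and Ficto_vulgaris; p = 10/14 = 0.714.

0.714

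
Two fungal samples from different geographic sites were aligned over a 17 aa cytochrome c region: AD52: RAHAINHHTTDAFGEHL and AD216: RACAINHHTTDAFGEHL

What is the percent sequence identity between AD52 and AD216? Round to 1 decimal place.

Differing sites — 3:H/C.
16 of the 17 sites match, so the percent identity is 16/17 × 100 = 94.1%.

94.1%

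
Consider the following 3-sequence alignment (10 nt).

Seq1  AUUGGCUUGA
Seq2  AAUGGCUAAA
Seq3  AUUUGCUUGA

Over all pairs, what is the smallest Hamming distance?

1

Pairwise Hamming distances:
  Seq1 vs Seq2: 3
  Seq1 vs Seq3: 1
  Seq2 vs Seq3: 4
The smallest is 1, between Seq1 and Seq3.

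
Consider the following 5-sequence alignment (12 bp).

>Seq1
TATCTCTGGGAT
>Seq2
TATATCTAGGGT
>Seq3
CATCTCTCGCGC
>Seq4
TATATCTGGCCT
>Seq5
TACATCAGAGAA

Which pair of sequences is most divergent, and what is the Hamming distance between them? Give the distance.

9

Pairwise Hamming distances:
  Seq1 vs Seq2: 3
  Seq1 vs Seq3: 5
  Seq1 vs Seq4: 3
  Seq1 vs Seq5: 5
  Seq2 vs Seq3: 5
  Seq2 vs Seq4: 3
  Seq2 vs Seq5: 6
  Seq3 vs Seq4: 5
  Seq3 vs Seq5: 9
  Seq4 vs Seq5: 6
The largest is 9, between Seq3 and Seq5.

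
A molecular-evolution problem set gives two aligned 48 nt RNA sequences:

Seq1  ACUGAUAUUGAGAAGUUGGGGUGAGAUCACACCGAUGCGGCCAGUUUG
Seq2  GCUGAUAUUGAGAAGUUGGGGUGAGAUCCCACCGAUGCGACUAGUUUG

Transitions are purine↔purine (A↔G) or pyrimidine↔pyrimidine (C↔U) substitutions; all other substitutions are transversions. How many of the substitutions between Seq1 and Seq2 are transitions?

3

Mismatches occur at site 1 (A→G, transition), site 29 (A→C, transversion), site 40 (G→A, transition), site 42 (C→U, transition).
Of the 4 differences, 3 transitions and 1 transversion, so the answer is 3.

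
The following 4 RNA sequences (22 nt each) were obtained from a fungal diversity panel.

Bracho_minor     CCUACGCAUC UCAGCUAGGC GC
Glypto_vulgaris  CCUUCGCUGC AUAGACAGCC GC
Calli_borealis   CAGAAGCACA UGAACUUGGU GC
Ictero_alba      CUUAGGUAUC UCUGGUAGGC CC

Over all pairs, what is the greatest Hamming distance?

Pairwise Hamming distances:
  Bracho_minor vs Glypto_vulgaris: 8
  Bracho_minor vs Calli_borealis: 9
  Bracho_minor vs Ictero_alba: 6
  Glypto_vulgaris vs Calli_borealis: 15
  Glypto_vulgaris vs Ictero_alba: 13
  Calli_borealis vs Ictero_alba: 13
The largest is 15, between Glypto_vulgaris and Calli_borealis.

15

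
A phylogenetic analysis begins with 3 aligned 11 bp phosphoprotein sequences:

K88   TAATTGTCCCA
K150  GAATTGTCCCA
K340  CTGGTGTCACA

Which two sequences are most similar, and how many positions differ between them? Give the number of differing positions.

Pairwise Hamming distances:
  K88 vs K150: 1
  K88 vs K340: 5
  K150 vs K340: 5
The smallest is 1, between K88 and K150.

1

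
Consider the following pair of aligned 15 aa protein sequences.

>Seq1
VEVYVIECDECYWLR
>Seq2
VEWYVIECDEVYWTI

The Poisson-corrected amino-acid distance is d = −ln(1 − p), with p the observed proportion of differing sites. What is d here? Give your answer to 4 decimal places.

Mismatches occur at site 3 (V/W), site 11 (C/V), site 14 (L/T), site 15 (R/I).
p = 4/15 = 0.266667.
d = −ln(1 − 0.266667) = −ln(0.733333) = 0.3102.

0.3102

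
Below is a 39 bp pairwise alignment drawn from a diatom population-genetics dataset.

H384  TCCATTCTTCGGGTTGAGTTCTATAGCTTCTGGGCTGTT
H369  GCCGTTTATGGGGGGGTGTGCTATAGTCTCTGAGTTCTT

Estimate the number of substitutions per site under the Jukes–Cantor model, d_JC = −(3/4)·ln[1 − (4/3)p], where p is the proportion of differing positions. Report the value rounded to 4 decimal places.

0.4885

Mismatches occur at site 1 (T↔G), site 4 (A↔G), site 7 (C↔T), site 8 (T↔A), site 10 (C↔G), site 14 (T↔G), site 15 (T↔G), site 17 (A↔T), site 20 (T↔G), site 27 (C↔T), site 28 (T↔C), site 33 (G↔A), site 35 (C↔T), site 37 (G↔C).
p = 14/39 = 0.358974.
d = −0.75 · ln(1 − (4/3)·0.358974) = −0.75 · ln(0.521368) = −0.75 · (-0.651299) = 0.4885.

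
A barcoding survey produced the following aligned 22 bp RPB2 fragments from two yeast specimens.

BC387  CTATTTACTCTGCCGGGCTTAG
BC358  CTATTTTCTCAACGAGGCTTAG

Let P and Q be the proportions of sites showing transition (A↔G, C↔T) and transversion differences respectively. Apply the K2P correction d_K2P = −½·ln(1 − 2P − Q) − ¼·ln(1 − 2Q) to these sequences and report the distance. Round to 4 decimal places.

The sequences differ at positions 7 (A/T, transversion), 11 (T/A, transversion), 12 (G/A, transition), 14 (C/G, transversion), 15 (G/A, transition).
Of the 5 differences, 2 transitions and 3 transversions over 22 sites: P = 2/22 = 0.090909, Q = 3/22 = 0.136364.
d = −0.5·ln(0.681818) − 0.25·ln(0.727272) = −0.5·(-0.382993) − 0.25·(-0.318455) = 0.2711.

0.2711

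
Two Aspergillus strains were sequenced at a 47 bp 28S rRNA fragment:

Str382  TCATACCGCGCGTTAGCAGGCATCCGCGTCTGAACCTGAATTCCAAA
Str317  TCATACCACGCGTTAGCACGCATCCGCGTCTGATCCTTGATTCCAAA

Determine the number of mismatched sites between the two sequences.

5

Differing sites — 8:G/A; 19:G/C; 34:A/T; 38:G/T; 39:A/G.
That gives 5 mismatches out of 47 aligned sites, so the Hamming distance is 5.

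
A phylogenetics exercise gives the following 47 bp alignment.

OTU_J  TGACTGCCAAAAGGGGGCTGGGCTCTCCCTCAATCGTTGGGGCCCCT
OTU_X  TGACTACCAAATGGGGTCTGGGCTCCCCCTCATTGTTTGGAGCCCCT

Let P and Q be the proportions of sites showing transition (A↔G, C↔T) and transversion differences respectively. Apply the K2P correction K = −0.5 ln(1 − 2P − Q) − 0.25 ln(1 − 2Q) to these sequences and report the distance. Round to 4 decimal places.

Differing sites — 6:G/A (Ti); 12:A/T (Tv); 17:G/T (Tv); 26:T/C (Ti); 33:A/T (Tv); 35:C/G (Tv); 36:G/T (Tv); 41:G/A (Ti).
Of the 8 differences, 3 transitions and 5 transversions over 47 sites: P = 3/47 = 0.063830, Q = 5/47 = 0.106383.
d = −0.5·ln(0.765957) − 0.25·ln(0.787234) = −0.5·(-0.266629) − 0.25·(-0.239230) = 0.1931.

0.1931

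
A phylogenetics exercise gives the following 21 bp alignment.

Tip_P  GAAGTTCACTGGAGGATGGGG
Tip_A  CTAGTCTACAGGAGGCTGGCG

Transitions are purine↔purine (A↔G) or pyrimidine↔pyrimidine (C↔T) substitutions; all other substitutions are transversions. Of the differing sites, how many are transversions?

Differing sites — 1:G/C (Tv); 2:A/T (Tv); 6:T/C (Ti); 7:C/T (Ti); 10:T/A (Tv); 16:A/C (Tv); 20:G/C (Tv).
Of the 7 differences, 2 transitions and 5 transversions, so the answer is 5.

5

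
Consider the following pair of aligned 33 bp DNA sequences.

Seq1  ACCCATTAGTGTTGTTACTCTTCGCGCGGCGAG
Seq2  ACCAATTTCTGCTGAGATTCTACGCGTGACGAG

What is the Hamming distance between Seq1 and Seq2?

10

Differing sites — 4:C/A; 8:A/T; 9:G/C; 12:T/C; 15:T/A; 16:T/G; 18:C/T; 22:T/A; 27:C/T; 29:G/A.
That gives 10 mismatches out of 33 aligned sites, so the Hamming distance is 10.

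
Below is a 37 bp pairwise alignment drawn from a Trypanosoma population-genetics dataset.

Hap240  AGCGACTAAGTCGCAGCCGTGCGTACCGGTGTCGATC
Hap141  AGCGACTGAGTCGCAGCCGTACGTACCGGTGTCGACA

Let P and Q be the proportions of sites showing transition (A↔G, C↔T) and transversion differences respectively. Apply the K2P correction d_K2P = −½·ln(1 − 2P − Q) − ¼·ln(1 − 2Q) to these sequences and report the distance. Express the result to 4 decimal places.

0.1188

The sequences differ at positions 8 (A/G, transition), 21 (G/A, transition), 36 (T/C, transition), 37 (C/A, transversion).
Of the 4 differences, 3 transitions and 1 transversion over 37 sites: P = 3/37 = 0.081081, Q = 1/37 = 0.027027.
d = −0.5·ln(0.810811) − 0.25·ln(0.945946) = −0.5·(-0.209720) − 0.25·(-0.055570) = 0.1188.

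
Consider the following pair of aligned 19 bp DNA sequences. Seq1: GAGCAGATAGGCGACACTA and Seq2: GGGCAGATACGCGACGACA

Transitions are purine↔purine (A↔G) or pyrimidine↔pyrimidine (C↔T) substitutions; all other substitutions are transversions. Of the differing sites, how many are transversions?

Mismatches occur at site 2 (A→G, transition), site 10 (G→C, transversion), site 16 (A→G, transition), site 17 (C→A, transversion), site 18 (T→C, transition).
Of the 5 differences, 3 transitions and 2 transversions, so the answer is 2.

2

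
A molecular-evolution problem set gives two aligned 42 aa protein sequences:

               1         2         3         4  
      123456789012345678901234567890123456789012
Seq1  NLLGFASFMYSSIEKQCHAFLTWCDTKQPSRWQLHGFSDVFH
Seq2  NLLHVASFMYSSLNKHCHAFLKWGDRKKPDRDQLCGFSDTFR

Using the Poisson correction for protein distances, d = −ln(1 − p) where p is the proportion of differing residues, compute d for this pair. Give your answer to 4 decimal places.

Differing sites — 4:G/H; 5:F/V; 13:I/L; 14:E/N; 16:Q/H; 22:T/K; 24:C/G; 26:T/R; 28:Q/K; 30:S/D; 32:W/D; 35:H/C; 40:V/T; 42:H/R.
p = 14/42 = 0.333333.
d = −ln(1 − 0.333333) = −ln(0.666667) = 0.4055.

0.4055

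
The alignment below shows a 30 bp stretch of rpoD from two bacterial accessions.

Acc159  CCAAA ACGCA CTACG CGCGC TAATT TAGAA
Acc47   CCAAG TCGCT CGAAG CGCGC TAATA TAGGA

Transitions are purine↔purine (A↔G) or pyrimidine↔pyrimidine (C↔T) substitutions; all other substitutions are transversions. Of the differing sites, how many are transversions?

5

The sequences differ at positions 5 (A/G, transition), 6 (A/T, transversion), 10 (A/T, transversion), 12 (T/G, transversion), 14 (C/A, transversion), 25 (T/A, transversion), 29 (A/G, transition).
Of the 7 differences, 2 transitions and 5 transversions, so the answer is 5.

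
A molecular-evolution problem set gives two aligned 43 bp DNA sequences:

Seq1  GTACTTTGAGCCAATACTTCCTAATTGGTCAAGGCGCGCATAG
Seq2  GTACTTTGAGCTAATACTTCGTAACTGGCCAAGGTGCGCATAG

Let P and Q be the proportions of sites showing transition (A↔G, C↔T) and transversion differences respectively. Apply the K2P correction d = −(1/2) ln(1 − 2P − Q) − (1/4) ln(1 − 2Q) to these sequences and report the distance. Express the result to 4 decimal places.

The sequences differ at positions 12 (C/T, transition), 21 (C/G, transversion), 25 (T/C, transition), 29 (T/C, transition), 35 (C/T, transition).
Of the 5 differences, 4 transitions and 1 transversion over 43 sites: P = 4/43 = 0.093023, Q = 1/43 = 0.023256.
d = −0.5·ln(0.790698) − 0.25·ln(0.953488) = −0.5·(-0.234839) − 0.25·(-0.047628) = 0.1293.

0.1293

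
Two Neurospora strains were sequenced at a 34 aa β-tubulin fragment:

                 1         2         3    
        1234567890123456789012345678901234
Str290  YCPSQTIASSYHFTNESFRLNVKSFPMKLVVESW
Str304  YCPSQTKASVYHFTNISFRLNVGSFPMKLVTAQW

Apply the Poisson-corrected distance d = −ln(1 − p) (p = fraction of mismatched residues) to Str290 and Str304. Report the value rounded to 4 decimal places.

0.2305

The sequences differ at positions 7 (I/K), 10 (S/V), 16 (E/I), 23 (K/G), 31 (V/T), 32 (E/A), 33 (S/Q).
p = 7/34 = 0.205882.
d = −ln(1 − 0.205882) = −ln(0.794118) = 0.2305.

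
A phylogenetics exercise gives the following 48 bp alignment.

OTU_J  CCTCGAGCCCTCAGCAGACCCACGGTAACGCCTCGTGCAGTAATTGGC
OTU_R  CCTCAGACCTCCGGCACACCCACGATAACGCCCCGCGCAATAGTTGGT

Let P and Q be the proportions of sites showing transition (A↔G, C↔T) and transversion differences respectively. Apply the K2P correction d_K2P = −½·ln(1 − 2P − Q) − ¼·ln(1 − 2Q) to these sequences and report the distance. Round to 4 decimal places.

0.3785

Differing sites — 5:G/A (Ti); 6:A/G (Ti); 7:G/A (Ti); 10:C/T (Ti); 11:T/C (Ti); 13:A/G (Ti); 17:G/C (Tv); 25:G/A (Ti); 33:T/C (Ti); 36:T/C (Ti); 40:G/A (Ti); 43:A/G (Ti); 48:C/T (Ti).
Of the 13 differences, 12 transitions and 1 transversion over 48 sites: P = 12/48 = 0.250000, Q = 1/48 = 0.020833.
d = −0.5·ln(0.479167) − 0.25·ln(0.958334) = −0.5·(-0.735706) − 0.25·(-0.042559) = 0.3785.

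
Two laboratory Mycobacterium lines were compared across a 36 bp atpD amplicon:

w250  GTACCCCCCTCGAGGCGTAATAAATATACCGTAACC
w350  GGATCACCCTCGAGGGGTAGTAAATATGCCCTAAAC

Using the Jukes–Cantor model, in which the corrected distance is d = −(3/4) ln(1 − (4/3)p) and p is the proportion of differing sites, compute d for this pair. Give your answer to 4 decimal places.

0.2635

Differing sites — 2:T/G; 4:C/T; 6:C/A; 16:C/G; 20:A/G; 28:A/G; 31:G/C; 35:C/A.
p = 8/36 = 0.222222.
d = −0.75 · ln(1 − (4/3)·0.222222) = −0.75 · ln(0.703704) = −0.75 · (-0.351397) = 0.2635.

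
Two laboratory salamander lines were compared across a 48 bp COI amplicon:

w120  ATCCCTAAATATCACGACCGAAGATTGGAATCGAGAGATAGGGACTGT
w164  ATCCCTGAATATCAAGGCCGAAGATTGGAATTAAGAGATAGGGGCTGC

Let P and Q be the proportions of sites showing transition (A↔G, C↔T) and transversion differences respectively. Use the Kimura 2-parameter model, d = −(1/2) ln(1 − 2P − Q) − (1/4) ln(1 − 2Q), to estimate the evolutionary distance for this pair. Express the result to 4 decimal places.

Differing sites — 7:A/G (Ti); 15:C/A (Tv); 17:A/G (Ti); 32:C/T (Ti); 33:G/A (Ti); 44:A/G (Ti); 48:T/C (Ti).
Of the 7 differences, 6 transitions and 1 transversion over 48 sites: P = 6/48 = 0.125000, Q = 1/48 = 0.020833.
d = −0.5·ln(0.729167) − 0.25·ln(0.958334) = −0.5·(-0.315852) − 0.25·(-0.042559) = 0.1686.

0.1686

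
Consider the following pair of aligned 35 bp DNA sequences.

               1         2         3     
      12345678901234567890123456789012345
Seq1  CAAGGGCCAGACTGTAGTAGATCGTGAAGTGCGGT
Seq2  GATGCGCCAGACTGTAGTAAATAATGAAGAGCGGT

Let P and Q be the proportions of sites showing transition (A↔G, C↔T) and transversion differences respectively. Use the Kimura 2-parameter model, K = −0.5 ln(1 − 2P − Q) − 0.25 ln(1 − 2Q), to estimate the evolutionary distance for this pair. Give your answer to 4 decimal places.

0.2327

Differing sites — 1:C/G (Tv); 3:A/T (Tv); 5:G/C (Tv); 20:G/A (Ti); 23:C/A (Tv); 24:G/A (Ti); 30:T/A (Tv).
Of the 7 differences, 2 transitions and 5 transversions over 35 sites: P = 2/35 = 0.057143, Q = 5/35 = 0.142857.
d = −0.5·ln(0.742857) − 0.25·ln(0.714286) = −0.5·(-0.297252) − 0.25·(-0.336472) = 0.2327.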